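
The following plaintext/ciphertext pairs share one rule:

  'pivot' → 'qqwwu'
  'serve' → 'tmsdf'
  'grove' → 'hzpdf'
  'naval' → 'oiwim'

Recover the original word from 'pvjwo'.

Shifts by position in pivot: pos 0: p→q (+1), pos 1: i→q (+8), pos 2: v→w (+1), pos 3: o→w (+8) — repeating every 2. It's a Vigenère-style cipher with numeric key [1,8]: position i shifts by key[i mod 2].
Undoing it on pvjwo: p−1=o, v−8=n, j−1=i, w−8=o, o−1=n.

onion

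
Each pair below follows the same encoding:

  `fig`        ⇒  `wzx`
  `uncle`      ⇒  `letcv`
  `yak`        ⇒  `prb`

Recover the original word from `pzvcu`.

Every letter moves 17 places later in the alphabet, wrapping around z→a.
Undoing it on pzvcu: p−17=y, z−17=i, v−17=e, c−17=l, u−17=d.

yield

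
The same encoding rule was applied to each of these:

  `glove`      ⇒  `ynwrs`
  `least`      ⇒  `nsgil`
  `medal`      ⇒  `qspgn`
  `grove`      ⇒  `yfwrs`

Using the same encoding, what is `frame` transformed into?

vfgqs

Each letter's alphabet position (a=0..z=25) is mapped through 3·x+6 mod 26 — an affine cipher.
Applying it to frame: f(5)→3·5+6≡21=v; r(17)→3·17+6≡5=f; a(0)→3·0+6≡6=g; m(12)→3·12+6≡16=q; e(4)→3·4+6≡18=s (all mod 26).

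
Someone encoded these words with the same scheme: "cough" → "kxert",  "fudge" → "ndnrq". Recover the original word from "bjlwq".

table

In cough: c→k is +8, o→x is +9, u→e is +10, g→r is +11 — the shift increases by 1 each position. Letter i (0-indexed) is shifted by i+8, so successive shifts are 8, 9, 10, ….
Decoding bjlwq: b−8=t, j−9=a, l−10=b, w−11=l, q−12=e.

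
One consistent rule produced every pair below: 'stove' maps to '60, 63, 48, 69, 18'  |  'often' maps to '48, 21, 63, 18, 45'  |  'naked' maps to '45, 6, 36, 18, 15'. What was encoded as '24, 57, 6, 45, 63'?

grant

s(#19)→60 and t(#20)→63: differences scale by 3, so n = 3·pos + 3. With a=1..z=26, the number is 3·pos + 3.
Reversing it on 24, 57, 6, 45, 63: 24→(24−3)÷3=7=g, 57→(57−3)÷3=18=r, 6→(6−3)÷3=1=a, 45→(45−3)÷3=14=n, 63→(63−3)÷3=20=t.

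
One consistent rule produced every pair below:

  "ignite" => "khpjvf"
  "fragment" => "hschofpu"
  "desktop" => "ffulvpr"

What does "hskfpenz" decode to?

The shifts repeat in a cycle of length 2: positions 0,1,… shift by +2, +1, then the pattern repeats.
Undoing it on hskfpenz: h−2=f, s−1=r, k−2=i, f−1=e, p−2=n, e−1=d, n−2=l, z−1=y.

friendly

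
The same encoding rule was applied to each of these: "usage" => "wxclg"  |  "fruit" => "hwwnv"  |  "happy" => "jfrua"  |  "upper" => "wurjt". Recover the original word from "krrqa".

Shifts by position in usage: pos 0: u→w (+2), pos 1: s→x (+5), pos 2: a→c (+2), pos 3: g→l (+5) — repeating every 2. It's a Vigenère-style cipher with numeric key [2,5]: position i shifts by key[i mod 2].
Reversing it on krrqa: k−2=i, r−5=m, r−2=p, q−5=l, a−2=y.

imply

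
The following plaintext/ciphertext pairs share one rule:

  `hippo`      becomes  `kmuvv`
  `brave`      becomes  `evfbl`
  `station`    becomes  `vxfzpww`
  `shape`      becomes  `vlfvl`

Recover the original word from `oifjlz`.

leader

In hippo: h→k is +3, i→m is +4, p→u is +5, p→v is +6 — the shift increases by 1 each position. Letter i (0-indexed) is shifted by i+3, so successive shifts are 3, 4, 5, ….
Decoding oifjlz: o−3=l, i−4=e, f−5=a, j−6=d, l−7=e, z−8=r.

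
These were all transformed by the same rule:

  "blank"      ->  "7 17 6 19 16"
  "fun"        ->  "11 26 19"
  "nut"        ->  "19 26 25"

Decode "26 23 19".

urn

Each letter is replaced by its alphabet position (a=1..z=26) + 5.
Undoing it on 26 23 19: 26→(26−5)÷1=21=u, 23→(23−5)÷1=18=r, 19→(19−5)÷1=14=n.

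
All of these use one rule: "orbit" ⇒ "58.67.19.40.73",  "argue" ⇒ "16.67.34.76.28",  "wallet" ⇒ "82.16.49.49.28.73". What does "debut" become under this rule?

25.28.19.76.73

o(#15)→58 and r(#18)→67: differences scale by 3, so n = 3·pos + 13. The formula is n = 3×(alphabet index, a=1) + 13.
For debut: d=4→25, e=5→28, b=2→19, u=21→76, t=20→73.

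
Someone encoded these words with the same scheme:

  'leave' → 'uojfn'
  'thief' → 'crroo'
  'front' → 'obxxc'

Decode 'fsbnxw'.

Shifts by position in leave: pos 0: l→u (+9), pos 1: e→o (+10), pos 2: a→j (+9), pos 3: v→f (+10) — repeating every 2. It's a Vigenère-style cipher with numeric key [9,10]: position i shifts by key[i mod 2].
Undoing it on fsbnxw: f−9=w, s−10=i, b−9=s, n−10=d, x−9=o, w−10=m.

wisdom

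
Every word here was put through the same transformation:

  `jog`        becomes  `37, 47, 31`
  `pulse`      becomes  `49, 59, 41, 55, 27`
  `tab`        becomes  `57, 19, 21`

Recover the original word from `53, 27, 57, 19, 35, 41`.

j(#10)→37 and o(#15)→47: differences scale by 2, so n = 2·pos + 17. Each letter becomes 2×(its alphabet position, a=1..z=26) + 17.
Reversing it on 53, 27, 57, 19, 35, 41: 53→(53−17)÷2=18=r, 27→(27−17)÷2=5=e, 57→(57−17)÷2=20=t, 19→(19−17)÷2=1=a, 35→(35−17)÷2=9=i, 41→(41−17)÷2=12=l.

retail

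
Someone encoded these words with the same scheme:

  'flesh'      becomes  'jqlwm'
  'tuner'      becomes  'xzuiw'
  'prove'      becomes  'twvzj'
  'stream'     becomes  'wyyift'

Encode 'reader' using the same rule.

It's a Vigenère-style cipher with numeric key [4,5,7]: position i shifts by key[i mod 3].
Applying it to reader: r+4=v, e+5=j, a+7=h, d+4=h, e+5=j, r+7=y.

vjhhjy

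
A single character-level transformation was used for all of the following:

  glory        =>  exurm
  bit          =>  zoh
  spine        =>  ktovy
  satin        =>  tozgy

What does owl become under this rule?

rcu

The output letters match the input read backwards, each shifted +6: glory reversed is yrolg. The word is reversed, then every letter is shifted forward by 6.
For owl: reverse → lwo; then shift: l+6=r, w+6=c, o+6=u.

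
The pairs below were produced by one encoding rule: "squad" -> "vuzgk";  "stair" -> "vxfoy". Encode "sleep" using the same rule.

vpjkw

In squad: s→v is +3, q→u is +4, u→z is +5, a→g is +6 — the shift increases by 1 each position. Each letter shifts forward by (position + 3), i.e. 3, 4, 5, … — the shift grows by one for each successive letter.
On sleep: s+3=v, l+4=p, e+5=j, e+6=k, p+7=w.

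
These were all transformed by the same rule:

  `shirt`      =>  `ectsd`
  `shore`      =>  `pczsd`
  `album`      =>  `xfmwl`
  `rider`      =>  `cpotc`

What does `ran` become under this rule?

The output letters match the input read backwards, each shifted +11: shirt reversed is trihs. Read the word backwards and shift each letter +11.
For ran: reverse → nar; then shift: n+11=y, a+11=l, r+11=c.

ylc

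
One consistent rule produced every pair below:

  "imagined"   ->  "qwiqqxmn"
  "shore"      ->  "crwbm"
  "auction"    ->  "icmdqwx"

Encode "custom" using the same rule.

mccdww

The shift depends on letter class: consonant m→w is +10, but vowel i→q is +8. Vowels shift forward by 8 and consonants shift forward by 10.
On custom: c(cons)+10=m, u(vowel)+8=c, s(cons)+10=c, t(cons)+10=d, o(vowel)+8=w, m(cons)+10=w.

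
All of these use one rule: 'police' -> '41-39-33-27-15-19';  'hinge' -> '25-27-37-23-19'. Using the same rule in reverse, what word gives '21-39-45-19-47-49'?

forest

p(#16)→41 and o(#15)→39: differences scale by 2, so n = 2·pos + 9. Each letter becomes 2×(its alphabet position, a=1..z=26) + 9.
Decoding 21-39-45-19-47-49: 21→(21−9)÷2=6=f, 39→(39−9)÷2=15=o, 45→(45−9)÷2=18=r, 19→(19−9)÷2=5=e, 47→(47−9)÷2=19=s, 49→(49−9)÷2=20=t.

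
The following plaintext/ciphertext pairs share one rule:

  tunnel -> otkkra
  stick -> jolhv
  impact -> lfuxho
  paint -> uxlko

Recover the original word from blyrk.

given

t(19)→o(14) and u(20)→t(19) fit y≡5x+23 (mod 26); the inverse of 5 mod 26 is 21. Treating letters as 0–25, the rule is x ↦ 5x + 23 (mod 26).
Decoding blyrk: b(1)→21·(1−23)≡6=g; l(11)→21·(11−23)≡8=i; y(24)→21·(24−23)≡21=v; r(17)→21·(17−23)≡4=e; k(10)→21·(10−23)≡13=n (all mod 26).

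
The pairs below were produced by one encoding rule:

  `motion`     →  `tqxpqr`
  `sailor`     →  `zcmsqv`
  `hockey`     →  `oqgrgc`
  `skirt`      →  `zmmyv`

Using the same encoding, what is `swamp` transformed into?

Shifts by position in motion: pos 0: m→t (+7), pos 1: o→q (+2), pos 2: t→x (+4), pos 3: i→p (+7), pos 4: o→q (+2), pos 5: n→r (+4) — repeating every 3. The shifts repeat in a cycle of length 3: positions 0,1,… shift by +7, +2, +4, then the pattern repeats.
Applying it to swamp: s+7=z, w+2=y, a+4=e, m+7=t, p+2=r.

zyetr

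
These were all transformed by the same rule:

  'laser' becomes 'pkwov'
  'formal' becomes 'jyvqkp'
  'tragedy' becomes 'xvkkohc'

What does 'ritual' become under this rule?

vsxekp

The shift depends on letter class: consonant l→p is +4, but vowel a→k is +10. Two shifts are in play — +10 for a/e/i/o/u, +4 for every other letter.
For ritual: r(cons)+4=v, i(vowel)+10=s, t(cons)+4=x, u(vowel)+10=e, a(vowel)+10=k, l(cons)+4=p.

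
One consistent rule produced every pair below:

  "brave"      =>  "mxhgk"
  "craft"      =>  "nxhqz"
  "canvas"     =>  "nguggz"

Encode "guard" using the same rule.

rahcj

Shifts by position in brave: pos 0: b→m (+11), pos 1: r→x (+6), pos 2: a→h (+7), pos 3: v→g (+11), pos 4: e→k (+6) — repeating every 3. It's a Vigenère-style cipher with numeric key [11,6,7]: position i shifts by key[i mod 3].
For guard: g+11=r, u+6=a, a+7=h, r+11=c, d+6=j.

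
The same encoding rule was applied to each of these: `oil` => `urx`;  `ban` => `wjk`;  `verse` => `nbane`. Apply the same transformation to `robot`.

cxkxa

The output letters match the input read backwards, each shifted +9: oil reversed is lio. Two steps: reverse the string, then apply a Caesar shift of +9.
Applying it to robot: reverse → tobor; then shift: t+9=c, o+9=x, b+9=k, o+9=x, r+9=a.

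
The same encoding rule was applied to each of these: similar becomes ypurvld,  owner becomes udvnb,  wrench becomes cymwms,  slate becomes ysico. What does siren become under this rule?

ypznx

In similar: s→y is +6, i→p is +7, m→u is +8, i→r is +9 — the shift increases by 1 each position. The shift increases by 1 at each position, starting from +6: 6, 7, 8, ….
On siren: s+6=y, i+7=p, r+8=z, e+9=n, n+10=x.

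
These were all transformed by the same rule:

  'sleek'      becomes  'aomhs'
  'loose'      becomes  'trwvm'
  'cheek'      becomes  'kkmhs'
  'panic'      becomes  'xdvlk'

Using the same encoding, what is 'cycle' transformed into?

Shifts by position in sleek: pos 0: s→a (+8), pos 1: l→o (+3), pos 2: e→m (+8), pos 3: e→h (+3) — repeating every 2. The shifts repeat in a cycle of length 2: positions 0,1,… shift by +8, +3, then the pattern repeats.
On cycle: c+8=k, y+3=b, c+8=k, l+3=o, e+8=m.

kbkom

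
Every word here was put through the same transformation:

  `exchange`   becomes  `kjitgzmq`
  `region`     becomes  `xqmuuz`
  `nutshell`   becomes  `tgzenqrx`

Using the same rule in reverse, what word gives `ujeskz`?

oxygen

Shifts by position in exchange: pos 0: e→k (+6), pos 1: x→j (+12), pos 2: c→i (+6), pos 3: h→t (+12) — repeating every 2. The shifts repeat in a cycle of length 2: positions 0,1,… shift by +6, +12, then the pattern repeats.
Reversing it on ujeskz: u−6=o, j−12=x, e−6=y, s−12=g, k−6=e, z−12=n.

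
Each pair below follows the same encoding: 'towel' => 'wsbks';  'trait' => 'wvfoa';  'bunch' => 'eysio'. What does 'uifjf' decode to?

ready

In towel: t→w is +3, o→s is +4, w→b is +5, e→k is +6 — the shift increases by 1 each position. The shift increases by 1 at each position, starting from +3: 3, 4, 5, ….
Undoing it on uifjf: u−3=r, i−4=e, f−5=a, j−6=d, f−7=y.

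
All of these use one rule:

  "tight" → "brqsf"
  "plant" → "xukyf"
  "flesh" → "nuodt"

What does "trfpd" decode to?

The shift increases by 1 at each position, starting from +8: 8, 9, 10, ….
Undoing it on trfpd: t−8=l, r−9=i, f−10=v, p−11=e, d−12=r.

liver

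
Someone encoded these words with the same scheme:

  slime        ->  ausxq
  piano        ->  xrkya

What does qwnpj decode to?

In slime: s→a is +8, l→u is +9, i→s is +10, m→x is +11 — the shift increases by 1 each position. Letter i (0-indexed) is shifted by i+8, so successive shifts are 8, 9, 10, ….
Undoing it on qwnpj: q−8=i, w−9=n, n−10=d, p−11=e, j−12=x.

index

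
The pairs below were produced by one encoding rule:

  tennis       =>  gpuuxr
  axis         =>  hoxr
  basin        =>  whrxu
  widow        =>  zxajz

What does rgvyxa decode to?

stupid

t(19)→g(6) and e(4)→p(15) fit y≡15x+7 (mod 26); the inverse of 15 mod 26 is 7. This is an affine cipher: with a=0,…,z=25, each position x becomes (15x+7) mod 26.
Reversing it on rgvyxa: r(17)→7·(17−7)≡18=s; g(6)→7·(6−7)≡19=t; v(21)→7·(21−7)≡20=u; y(24)→7·(24−7)≡15=p; x(23)→7·(23−7)≡8=i; a(0)→7·(0−7)≡3=d (all mod 26).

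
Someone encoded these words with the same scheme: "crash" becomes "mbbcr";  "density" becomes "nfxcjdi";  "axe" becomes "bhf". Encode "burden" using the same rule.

lvbnfx

The rule splits by letter class: vowels +1, consonants +10.
Applying it to burden: b(cons)+10=l, u(vowel)+1=v, r(cons)+10=b, d(cons)+10=n, e(vowel)+1=f, n(cons)+10=x.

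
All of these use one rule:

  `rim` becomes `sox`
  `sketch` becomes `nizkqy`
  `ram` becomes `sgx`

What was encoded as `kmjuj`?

The output letters match the input read backwards, each shifted +6: rim reversed is mir. Two steps: reverse the string, then apply a Caesar shift of +6.
Undoing it on kmjuj: shift back: k−6=e, m−6=g, j−6=d, u−6=o, j−6=d → egdod; then reverse → dodge.

dodge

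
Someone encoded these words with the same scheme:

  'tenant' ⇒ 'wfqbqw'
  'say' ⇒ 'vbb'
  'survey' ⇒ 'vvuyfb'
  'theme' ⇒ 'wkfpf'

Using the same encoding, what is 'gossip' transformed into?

jpvvjs

The shift depends on letter class: consonant t→w is +3, but vowel e→f is +1. Two shifts are in play — +1 for a/e/i/o/u, +3 for every other letter.
For gossip: g(cons)+3=j, o(vowel)+1=p, s(cons)+3=v, s(cons)+3=v, i(vowel)+1=j, p(cons)+3=s.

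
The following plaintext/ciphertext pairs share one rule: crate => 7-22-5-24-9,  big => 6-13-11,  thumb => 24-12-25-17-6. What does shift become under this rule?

c is letter #3 and maps to 7: an offset of 4. Letters become their 1-based position plus 4 (so a→5, b→6, …).
On shift: s=19→23, h=8→12, i=9→13, f=6→10, t=20→24.

23-12-13-10-24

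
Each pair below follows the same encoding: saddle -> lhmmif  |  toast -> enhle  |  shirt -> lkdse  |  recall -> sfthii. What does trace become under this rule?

eshtf

s(18)→l(11) and a(0)→h(7) fit y≡19x+7 (mod 26); the inverse of 19 mod 26 is 11. This is an affine cipher: with a=0,…,z=25, each position x becomes (19x+7) mod 26.
On trace: t(19)→19·19+7≡4=e; r(17)→19·17+7≡18=s; a(0)→19·0+7≡7=h; c(2)→19·2+7≡19=t; e(4)→19·4+7≡5=f (all mod 26).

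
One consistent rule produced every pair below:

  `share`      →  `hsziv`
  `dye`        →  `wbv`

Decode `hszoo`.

Each pair mirrors across the alphabet (s↔h, h↔s, a↔z): positions sum to 25. This is the alphabet-reversal cipher (Atbash): a becomes z, b becomes y, etc.
Reversing it on hszoo: h↔s, s↔h, z↔a, o↔l, o↔l.

shall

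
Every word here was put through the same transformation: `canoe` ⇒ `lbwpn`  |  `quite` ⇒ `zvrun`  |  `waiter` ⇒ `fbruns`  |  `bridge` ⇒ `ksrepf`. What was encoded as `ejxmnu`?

The shifts repeat in a cycle of length 2: positions 0,1,… shift by +9, +1, then the pattern repeats.
Decoding ejxmnu: e−9=v, j−1=i, x−9=o, m−1=l, n−9=e, u−1=t.

violet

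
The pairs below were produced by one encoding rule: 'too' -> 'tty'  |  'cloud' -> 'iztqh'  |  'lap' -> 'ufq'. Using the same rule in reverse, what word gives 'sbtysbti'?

downtown

The output letters match the input read backwards, each shifted +5: too reversed is oot. The word is reversed, then every letter is shifted forward by 5.
Undoing it on sbtysbti: shift back: s−5=n, b−5=w, t−5=o, y−5=t, s−5=n, b−5=w, t−5=o, i−5=d → nwotnwod; then reverse → downtown.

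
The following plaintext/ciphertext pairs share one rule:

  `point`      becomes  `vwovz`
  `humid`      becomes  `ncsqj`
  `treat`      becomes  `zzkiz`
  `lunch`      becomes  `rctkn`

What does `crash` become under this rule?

A repeating key of period 2 is used — shifts +6, +8 over and over.
On crash: c+6=i, r+8=z, a+6=g, s+8=a, h+6=n.

izgan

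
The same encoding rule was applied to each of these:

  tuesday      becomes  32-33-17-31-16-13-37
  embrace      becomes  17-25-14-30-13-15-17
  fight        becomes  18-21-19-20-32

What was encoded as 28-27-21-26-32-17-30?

pointer

t is letter #20 and maps to 32: an offset of 12. Each letter is replaced by its alphabet position (a=1..z=26) + 12.
Reversing it on 28-27-21-26-32-17-30: 28→(28−12)÷1=16=p, 27→(27−12)÷1=15=o, 21→(21−12)÷1=9=i, 26→(26−12)÷1=14=n, 32→(32−12)÷1=20=t, 17→(17−12)÷1=5=e, 30→(30−12)÷1=18=r.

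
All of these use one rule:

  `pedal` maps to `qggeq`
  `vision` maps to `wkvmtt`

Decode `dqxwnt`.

cousin

In pedal: p→q is +1, e→g is +2, d→g is +3, a→e is +4 — the shift increases by 1 each position. The shift increases by 1 at each position, starting from +1: 1, 2, 3, ….
Reversing it on dqxwnt: d−1=c, q−2=o, x−3=u, w−4=s, n−5=i, t−6=n.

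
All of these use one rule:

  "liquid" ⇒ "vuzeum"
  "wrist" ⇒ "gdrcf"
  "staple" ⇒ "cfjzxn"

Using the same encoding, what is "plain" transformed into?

Shifts by position in liquid: pos 0: l→v (+10), pos 1: i→u (+12), pos 2: q→z (+9), pos 3: u→e (+10), pos 4: i→u (+12), pos 5: d→m (+9) — repeating every 3. The shifts repeat in a cycle of length 3: positions 0,1,… shift by +10, +12, +9, then the pattern repeats.
On plain: p+10=z, l+12=x, a+9=j, i+10=s, n+12=z.

zxjsz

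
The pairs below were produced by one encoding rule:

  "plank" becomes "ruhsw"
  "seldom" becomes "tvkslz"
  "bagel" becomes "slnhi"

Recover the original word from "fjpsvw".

The output letters match the input read backwards, each shifted +7: plank reversed is knalp. Two steps: reverse the string, then apply a Caesar shift of +7.
Reversing it on fjpsvw: shift back: f−7=y, j−7=c, p−7=i, s−7=l, v−7=o, w−7=p → ycilop; then reverse → policy.

policy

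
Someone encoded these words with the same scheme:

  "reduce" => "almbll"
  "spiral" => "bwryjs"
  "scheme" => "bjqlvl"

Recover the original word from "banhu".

Shifts by position in reduce: pos 0: r→a (+9), pos 1: e→l (+7), pos 2: d→m (+9), pos 3: u→b (+7) — repeating every 2. A repeating key of period 2 is used — shifts +9, +7 over and over.
Reversing it on banhu: b−9=s, a−7=t, n−9=e, h−7=a, u−9=l.

steal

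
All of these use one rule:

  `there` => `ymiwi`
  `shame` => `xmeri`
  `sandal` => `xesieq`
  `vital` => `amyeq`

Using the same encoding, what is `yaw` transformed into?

deb

The rule splits by letter class: vowels +4, consonants +5.
Applying it to yaw: y(cons)+5=d, a(vowel)+4=e, w(cons)+5=b.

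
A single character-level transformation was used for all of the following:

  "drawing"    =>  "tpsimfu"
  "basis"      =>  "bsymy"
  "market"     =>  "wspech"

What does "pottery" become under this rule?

xohhcpa

d(3)→t(19) and r(17)→p(15) fit y≡9x+18 (mod 26); the inverse of 9 mod 26 is 3. This is an affine cipher: with a=0,…,z=25, each position x becomes (9x+18) mod 26.
For pottery: p(15)→9·15+18≡23=x; o(14)→9·14+18≡14=o; t(19)→9·19+18≡7=h; t(19)→9·19+18≡7=h; e(4)→9·4+18≡2=c; r(17)→9·17+18≡15=p; y(24)→9·24+18≡0=a (all mod 26).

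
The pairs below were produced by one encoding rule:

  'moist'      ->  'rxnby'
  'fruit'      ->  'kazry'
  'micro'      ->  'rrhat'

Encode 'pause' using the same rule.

Shifts by position in moist: pos 0: m→r (+5), pos 1: o→x (+9), pos 2: i→n (+5), pos 3: s→b (+9) — repeating every 2. A repeating key of period 2 is used — shifts +5, +9 over and over.
Applying it to pause: p+5=u, a+9=j, u+5=z, s+9=b, e+5=j.

ujzbj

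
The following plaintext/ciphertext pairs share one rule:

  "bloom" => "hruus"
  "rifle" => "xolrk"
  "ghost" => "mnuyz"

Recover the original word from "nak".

hue

Compare letters: b→h is +6, l→r is +6, o→u is +6 — a constant shift. It's a constant shift of +6 (ROT6).
Undoing it on nak: n−6=h, a−6=u, k−6=e.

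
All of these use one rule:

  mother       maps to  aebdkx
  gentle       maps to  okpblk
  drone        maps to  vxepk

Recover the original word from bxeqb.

trout

m(12)→a(0) and o(14)→e(4) fit y≡15x+2 (mod 26); the inverse of 15 mod 26 is 7. Treating letters as 0–25, the rule is x ↦ 15x + 2 (mod 26).
Reversing it on bxeqb: b(1)→7·(1−2)≡19=t; x(23)→7·(23−2)≡17=r; e(4)→7·(4−2)≡14=o; q(16)→7·(16−2)≡20=u; b(1)→7·(1−2)≡19=t (all mod 26).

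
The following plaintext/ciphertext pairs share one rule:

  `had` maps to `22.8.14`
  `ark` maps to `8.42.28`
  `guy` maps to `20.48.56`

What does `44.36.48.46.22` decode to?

south

h(#8)→22 and a(#1)→8: differences scale by 2, so n = 2·pos + 6. The formula is n = 2×(alphabet index, a=1) + 6.
Undoing it on 44.36.48.46.22: 44→(44−6)÷2=19=s, 36→(36−6)÷2=15=o, 48→(48−6)÷2=21=u, 46→(46−6)÷2=20=t, 22→(22−6)÷2=8=h.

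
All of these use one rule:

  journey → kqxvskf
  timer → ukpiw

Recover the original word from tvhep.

steak

In journey: j→k is +1, o→q is +2, u→x is +3, r→v is +4 — the shift increases by 1 each position. The shift increases by 1 at each position, starting from +1: 1, 2, 3, ….
Reversing it on tvhep: t−1=s, v−2=t, h−3=e, e−4=a, p−5=k.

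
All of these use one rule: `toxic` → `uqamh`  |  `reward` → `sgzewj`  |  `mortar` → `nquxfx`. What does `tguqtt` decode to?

Letter i (0-indexed) is shifted by i+1, so successive shifts are 1, 2, 3, ….
Reversing it on tguqtt: t−1=s, g−2=e, u−3=r, q−4=m, t−5=o, t−6=n.

sermon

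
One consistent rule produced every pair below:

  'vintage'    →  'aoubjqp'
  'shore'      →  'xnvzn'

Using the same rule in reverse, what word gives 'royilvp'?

In vintage: v→a is +5, i→o is +6, n→u is +7, t→b is +8 — the shift increases by 1 each position. The shift increases by 1 at each position, starting from +5: 5, 6, 7, ….
Decoding royilvp: r−5=m, o−6=i, y−7=r, i−8=a, l−9=c, v−10=l, p−11=e.

miracle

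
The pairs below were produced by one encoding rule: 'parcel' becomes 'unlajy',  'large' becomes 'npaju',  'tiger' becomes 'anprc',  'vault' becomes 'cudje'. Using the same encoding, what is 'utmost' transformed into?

cbxvcd

The output letters match the input read backwards, each shifted +9: parcel reversed is lecrap. Two steps: reverse the string, then apply a Caesar shift of +9.
On utmost: reverse → tsomtu; then shift: t+9=c, s+9=b, o+9=x, m+9=v, t+9=c, u+9=d.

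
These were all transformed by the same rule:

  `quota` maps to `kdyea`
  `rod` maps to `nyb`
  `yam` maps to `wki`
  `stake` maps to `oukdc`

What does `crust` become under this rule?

The word is reversed, then every letter is shifted forward by 10.
Applying it to crust: reverse → tsurc; then shift: t+10=d, s+10=c, u+10=e, r+10=b, c+10=m.

dcebm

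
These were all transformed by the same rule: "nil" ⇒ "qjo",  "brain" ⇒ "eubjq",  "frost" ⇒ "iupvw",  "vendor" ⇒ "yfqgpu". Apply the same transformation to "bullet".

evoofw

Vowels shift forward by 1 and consonants shift forward by 3.
Applying it to bullet: b(cons)+3=e, u(vowel)+1=v, l(cons)+3=o, l(cons)+3=o, e(vowel)+1=f, t(cons)+3=w.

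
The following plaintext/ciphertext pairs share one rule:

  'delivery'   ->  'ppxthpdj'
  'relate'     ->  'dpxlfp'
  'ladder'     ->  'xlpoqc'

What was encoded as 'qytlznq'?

enhance

Shifts by position in delivery: pos 0: d→p (+12), pos 1: e→p (+11), pos 2: l→x (+12), pos 3: i→t (+11) — repeating every 2. A repeating key of period 2 is used — shifts +12, +11 over and over.
Reversing it on qytlznq: q−12=e, y−11=n, t−12=h, l−11=a, z−12=n, n−11=c, q−12=e.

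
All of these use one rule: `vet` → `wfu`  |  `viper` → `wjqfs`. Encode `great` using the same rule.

Compare letters: v→w is +1, e→f is +1, t→u is +1 — a constant shift. It's a constant shift of +1 (ROT1).
Applying it to great: g+1=h, r+1=s, e+1=f, a+1=b, t+1=u.

hsfbu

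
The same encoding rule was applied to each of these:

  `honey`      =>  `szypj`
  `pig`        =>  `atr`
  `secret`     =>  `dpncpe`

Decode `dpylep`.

senate

Each letter is shifted forward by 11 in the alphabet (a Caesar shift of +11).
Decoding dpylep: d−11=s, p−11=e, y−11=n, l−11=a, e−11=t, p−11=e.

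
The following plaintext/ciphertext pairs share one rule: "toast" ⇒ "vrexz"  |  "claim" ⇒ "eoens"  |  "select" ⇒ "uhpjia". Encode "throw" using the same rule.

vkvtc

Letter i (0-indexed) is shifted by i+2, so successive shifts are 2, 3, 4, ….
On throw: t+2=v, h+3=k, r+4=v, o+5=t, w+6=c.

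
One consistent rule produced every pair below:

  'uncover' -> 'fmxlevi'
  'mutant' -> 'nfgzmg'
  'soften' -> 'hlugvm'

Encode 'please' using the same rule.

kovzhv

Each letter is replaced by its mirror in the alphabet: a↔z, b↔y, c↔x, and so on (the Atbash cipher).
On please: p↔k, l↔o, e↔v, a↔z, s↔h, e↔v.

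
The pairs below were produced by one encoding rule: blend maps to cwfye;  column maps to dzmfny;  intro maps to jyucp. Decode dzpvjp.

cookie

Shifts by position in blend: pos 0: b→c (+1), pos 1: l→w (+11), pos 2: e→f (+1), pos 3: n→y (+11) — repeating every 2. The shifts repeat in a cycle of length 2: positions 0,1,… shift by +1, +11, then the pattern repeats.
Undoing it on dzpvjp: d−1=c, z−11=o, p−1=o, v−11=k, j−1=i, p−11=e.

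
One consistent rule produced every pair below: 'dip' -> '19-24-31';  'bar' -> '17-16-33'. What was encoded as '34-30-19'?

d is letter #4 and maps to 19: an offset of 15. Each letter is replaced by its alphabet position (a=1..z=26) + 15.
Decoding 34-30-19: 34→(34−15)÷1=19=s, 30→(30−15)÷1=15=o, 19→(19−15)÷1=4=d.

sod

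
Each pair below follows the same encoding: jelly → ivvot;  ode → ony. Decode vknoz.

pedal

The output letters match the input read backwards, each shifted +10: jelly reversed is yllej. Read the word backwards and shift each letter +10.
Undoing it on vknoz: shift back: v−10=l, k−10=a, n−10=d, o−10=e, z−10=p → ladep; then reverse → pedal.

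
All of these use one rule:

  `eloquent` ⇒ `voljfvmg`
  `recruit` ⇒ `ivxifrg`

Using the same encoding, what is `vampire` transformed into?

eznkriv

Each letter is replaced by its mirror in the alphabet: a↔z, b↔y, c↔x, and so on (the Atbash cipher).
On vampire: v↔e, a↔z, m↔n, p↔k, i↔r, r↔i, e↔v.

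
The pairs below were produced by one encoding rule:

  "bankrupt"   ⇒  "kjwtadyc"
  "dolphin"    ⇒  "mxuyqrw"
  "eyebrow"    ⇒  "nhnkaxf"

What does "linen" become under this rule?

It's a constant shift of +9 (ROT9).
On linen: l+9=u, i+9=r, n+9=w, e+9=n, n+9=w.

urwnw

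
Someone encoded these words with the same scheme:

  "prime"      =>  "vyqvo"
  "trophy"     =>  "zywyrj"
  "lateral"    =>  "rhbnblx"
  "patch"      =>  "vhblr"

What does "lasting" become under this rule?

Each letter shifts forward by (position + 6), i.e. 6, 7, 8, … — the shift grows by one for each successive letter.
For lasting: l+6=r, a+7=h, s+8=a, t+9=c, i+10=s, n+11=y, g+12=s.

rhacsys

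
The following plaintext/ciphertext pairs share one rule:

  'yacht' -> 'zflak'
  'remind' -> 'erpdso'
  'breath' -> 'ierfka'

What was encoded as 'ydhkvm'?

pistol

y(24)→z(25) and a(0)→f(5) fit y≡3x+5 (mod 26); the inverse of 3 mod 26 is 9. Each letter's alphabet position (a=0..z=25) is mapped through 3·x+5 mod 26 — an affine cipher.
Reversing it on ydhkvm: y(24)→9·(24−5)≡15=p; d(3)→9·(3−5)≡8=i; h(7)→9·(7−5)≡18=s; k(10)→9·(10−5)≡19=t; v(21)→9·(21−5)≡14=o; m(12)→9·(12−5)≡11=l (all mod 26).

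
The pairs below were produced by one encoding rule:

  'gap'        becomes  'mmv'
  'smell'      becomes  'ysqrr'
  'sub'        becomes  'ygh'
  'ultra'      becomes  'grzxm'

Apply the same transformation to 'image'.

usmmq

The shift depends on letter class: consonant g→m is +6, but vowel a→m is +12. Two shifts are in play — +12 for a/e/i/o/u, +6 for every other letter.
For image: i(vowel)+12=u, m(cons)+6=s, a(vowel)+12=m, g(cons)+6=m, e(vowel)+12=q.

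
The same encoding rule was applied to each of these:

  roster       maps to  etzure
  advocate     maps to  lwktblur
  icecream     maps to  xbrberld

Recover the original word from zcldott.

Treating letters as 0–25, the rule is x ↦ 21x + 11 (mod 26).
Reversing it on zcldott: z(25)→5·(25−11)≡18=s; c(2)→5·(2−11)≡7=h; l(11)→5·(11−11)≡0=a; d(3)→5·(3−11)≡12=m; o(14)→5·(14−11)≡15=p; t(19)→5·(19−11)≡14=o; t(19)→5·(19−11)≡14=o (all mod 26).

shampoo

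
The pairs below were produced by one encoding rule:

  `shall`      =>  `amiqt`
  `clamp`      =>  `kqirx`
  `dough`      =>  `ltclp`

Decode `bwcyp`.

truth

Shifts by position in shall: pos 0: s→a (+8), pos 1: h→m (+5), pos 2: a→i (+8), pos 3: l→q (+5) — repeating every 2. A repeating key of period 2 is used — shifts +8, +5 over and over.
Undoing it on bwcyp: b−8=t, w−5=r, c−8=u, y−5=t, p−8=h.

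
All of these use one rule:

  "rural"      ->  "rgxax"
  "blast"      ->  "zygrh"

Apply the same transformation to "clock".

Read the word backwards and shift each letter +6.
Applying it to clock: reverse → kcolc; then shift: k+6=q, c+6=i, o+6=u, l+6=r, c+6=i.

qiuri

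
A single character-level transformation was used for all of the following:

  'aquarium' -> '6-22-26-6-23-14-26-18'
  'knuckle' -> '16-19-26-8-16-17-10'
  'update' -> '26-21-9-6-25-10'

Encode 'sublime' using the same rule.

The number is (letter's place in the alphabet, a=1) + 5.
Applying it to sublime: s=19→24, u=21→26, b=2→7, l=12→17, i=9→14, m=13→18, e=5→10.

24-26-7-17-14-18-10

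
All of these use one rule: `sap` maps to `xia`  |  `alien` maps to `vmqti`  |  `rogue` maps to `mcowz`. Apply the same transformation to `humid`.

lqucp

Read the word backwards and shift each letter +8.
For humid: reverse → dimuh; then shift: d+8=l, i+8=q, m+8=u, u+8=c, h+8=p.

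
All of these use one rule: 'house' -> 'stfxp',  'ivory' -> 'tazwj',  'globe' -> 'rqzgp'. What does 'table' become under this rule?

Shifts by position in house: pos 0: h→s (+11), pos 1: o→t (+5), pos 2: u→f (+11), pos 3: s→x (+5) — repeating every 2. The shifts repeat in a cycle of length 2: positions 0,1,… shift by +11, +5, then the pattern repeats.
For table: t+11=e, a+5=f, b+11=m, l+5=q, e+11=p.

efmqp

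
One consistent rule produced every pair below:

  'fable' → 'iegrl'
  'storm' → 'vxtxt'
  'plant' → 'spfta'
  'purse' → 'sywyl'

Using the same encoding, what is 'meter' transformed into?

Letter i (0-indexed) is shifted by i+3, so successive shifts are 3, 4, 5, ….
Applying it to meter: m+3=p, e+4=i, t+5=y, e+6=k, r+7=y.

piyky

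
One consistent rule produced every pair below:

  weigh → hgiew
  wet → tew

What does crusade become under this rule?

edasurc

It's just the letters in reverse order.
On crusade: reverse → edasurc.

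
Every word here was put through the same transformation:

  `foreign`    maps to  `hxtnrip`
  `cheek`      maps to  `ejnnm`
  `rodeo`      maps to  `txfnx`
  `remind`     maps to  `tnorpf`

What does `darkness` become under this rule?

fjtmpnuu

The shift depends on letter class: consonant f→h is +2, but vowel o→x is +9. The rule splits by letter class: vowels +9, consonants +2.
On darkness: d(cons)+2=f, a(vowel)+9=j, r(cons)+2=t, k(cons)+2=m, n(cons)+2=p, e(vowel)+9=n, s(cons)+2=u, s(cons)+2=u.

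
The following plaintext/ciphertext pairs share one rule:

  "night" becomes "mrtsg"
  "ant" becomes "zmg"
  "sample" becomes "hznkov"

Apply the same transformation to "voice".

elrxv

Each pair mirrors across the alphabet (n↔m, i↔r, g↔t): positions sum to 25. This is the alphabet-reversal cipher (Atbash): a becomes z, b becomes y, etc.
Applying it to voice: v↔e, o↔l, i↔r, c↔x, e↔v.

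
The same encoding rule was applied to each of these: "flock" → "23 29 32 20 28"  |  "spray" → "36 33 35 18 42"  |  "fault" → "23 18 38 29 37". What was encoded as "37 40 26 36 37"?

twist

The number is (letter's place in the alphabet, a=1) + 17.
Undoing it on 37 40 26 36 37: 37→(37−17)÷1=20=t, 40→(40−17)÷1=23=w, 26→(26−17)÷1=9=i, 36→(36−17)÷1=19=s, 37→(37−17)÷1=20=t.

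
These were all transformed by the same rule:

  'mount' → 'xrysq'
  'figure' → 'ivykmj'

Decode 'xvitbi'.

expert

Read the word backwards and shift each letter +4.
Decoding xvitbi: shift back: x−4=t, v−4=r, i−4=e, t−4=p, b−4=x, i−4=e → trepxe; then reverse → expert.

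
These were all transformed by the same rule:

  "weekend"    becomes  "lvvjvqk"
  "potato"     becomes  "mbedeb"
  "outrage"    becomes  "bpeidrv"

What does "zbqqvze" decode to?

Treating letters as 0–25, the rule is x ↦ 11x + 3 (mod 26).
Undoing it on zbqqvze: z(25)→19·(25−3)≡2=c; b(1)→19·(1−3)≡14=o; q(16)→19·(16−3)≡13=n; q(16)→19·(16−3)≡13=n; v(21)→19·(21−3)≡4=e; z(25)→19·(25−3)≡2=c; e(4)→19·(4−3)≡19=t (all mod 26).

connect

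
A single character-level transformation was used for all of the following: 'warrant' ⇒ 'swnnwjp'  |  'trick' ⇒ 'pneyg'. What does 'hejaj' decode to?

linen

Compare letters: w→s is +22, a→w is +22, r→n is +22 — a constant shift. This is a Caesar cipher with shift 22.
Decoding hejaj: h−22=l, e−22=i, j−22=n, a−22=e, j−22=n.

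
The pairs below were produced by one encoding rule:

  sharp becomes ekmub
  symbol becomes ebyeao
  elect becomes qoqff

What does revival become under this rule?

The shifts repeat in a cycle of length 2: positions 0,1,… shift by +12, +3, then the pattern repeats.
Applying it to revival: r+12=d, e+3=h, v+12=h, i+3=l, v+12=h, a+3=d, l+12=x.

dhhlhdx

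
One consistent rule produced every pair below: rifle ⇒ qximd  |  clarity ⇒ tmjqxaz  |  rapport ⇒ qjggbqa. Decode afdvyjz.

r(17)→q(16) and i(8)→x(23) fit y≡5x+9 (mod 26); the inverse of 5 mod 26 is 21. Each letter's alphabet position (a=0..z=25) is mapped through 5·x+9 mod 26 — an affine cipher.
Decoding afdvyjz: a(0)→21·(0−9)≡19=t; f(5)→21·(5−9)≡20=u; d(3)→21·(3−9)≡4=e; v(21)→21·(21−9)≡18=s; y(24)→21·(24−9)≡3=d; j(9)→21·(9−9)≡0=a; z(25)→21·(25−9)≡24=y (all mod 26).

tuesday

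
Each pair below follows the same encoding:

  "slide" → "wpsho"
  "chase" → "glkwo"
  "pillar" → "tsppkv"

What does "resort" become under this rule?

vowyvx

The shift depends on letter class: consonant s→w is +4, but vowel i→s is +10. The rule splits by letter class: vowels +10, consonants +4.
On resort: r(cons)+4=v, e(vowel)+10=o, s(cons)+4=w, o(vowel)+10=y, r(cons)+4=v, t(cons)+4=x.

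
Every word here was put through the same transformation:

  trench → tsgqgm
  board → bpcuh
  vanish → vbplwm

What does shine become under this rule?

sikqi

In trench: t→t is +0, r→s is +1, e→g is +2, n→q is +3 — the shift increases by 1 each position. Letter i (0-indexed) is shifted by i+0, so successive shifts are 0, 1, 2, ….
On shine: s+0=s, h+1=i, i+2=k, n+3=q, e+4=i.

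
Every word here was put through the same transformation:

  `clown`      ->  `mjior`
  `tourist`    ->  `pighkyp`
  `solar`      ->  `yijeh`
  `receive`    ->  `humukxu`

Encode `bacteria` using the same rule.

c(2)→m(12) and l(11)→j(9) fit y≡17x+4 (mod 26); the inverse of 17 mod 26 is 23. Treating letters as 0–25, the rule is x ↦ 17x + 4 (mod 26).
On bacteria: b(1)→17·1+4≡21=v; a(0)→17·0+4≡4=e; c(2)→17·2+4≡12=m; t(19)→17·19+4≡15=p; e(4)→17·4+4≡20=u; r(17)→17·17+4≡7=h; i(8)→17·8+4≡10=k; a(0)→17·0+4≡4=e (all mod 26).

vempuhke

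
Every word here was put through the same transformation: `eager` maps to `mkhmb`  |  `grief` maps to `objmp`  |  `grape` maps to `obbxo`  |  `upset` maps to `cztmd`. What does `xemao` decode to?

pulse

A repeating key of period 3 is used — shifts +8, +10, +1 over and over.
Decoding xemao: x−8=p, e−10=u, m−1=l, a−8=s, o−10=e.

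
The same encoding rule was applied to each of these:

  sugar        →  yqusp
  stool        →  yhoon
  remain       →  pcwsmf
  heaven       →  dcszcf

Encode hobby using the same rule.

dobba

Treating letters as 0–25, the rule is x ↦ 9x + 18 (mod 26).
Applying it to hobby: h(7)→9·7+18≡3=d; o(14)→9·14+18≡14=o; b(1)→9·1+18≡1=b; b(1)→9·1+18≡1=b; y(24)→9·24+18≡0=a (all mod 26).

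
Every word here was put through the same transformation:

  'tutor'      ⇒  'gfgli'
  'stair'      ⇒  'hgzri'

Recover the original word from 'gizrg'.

Each pair mirrors across the alphabet (t↔g, u↔f, t↔g): positions sum to 25. Letters are reflected about the middle of the alphabet (position → 25−position): Atbash.
Undoing it on gizrg: g↔t, i↔r, z↔a, r↔i, g↔t.

trait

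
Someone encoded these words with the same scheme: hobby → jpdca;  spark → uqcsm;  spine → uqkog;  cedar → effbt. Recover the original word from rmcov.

plant

Shifts by position in hobby: pos 0: h→j (+2), pos 1: o→p (+1), pos 2: b→d (+2), pos 3: b→c (+1) — repeating every 2. A repeating key of period 2 is used — shifts +2, +1 over and over.
Reversing it on rmcov: r−2=p, m−1=l, c−2=a, o−1=n, v−2=t.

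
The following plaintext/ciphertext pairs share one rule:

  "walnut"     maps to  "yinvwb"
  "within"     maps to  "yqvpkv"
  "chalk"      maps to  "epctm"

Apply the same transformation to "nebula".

pmdcni

Shifts by position in walnut: pos 0: w→y (+2), pos 1: a→i (+8), pos 2: l→n (+2), pos 3: n→v (+8) — repeating every 2. It's a Vigenère-style cipher with numeric key [2,8]: position i shifts by key[i mod 2].
Applying it to nebula: n+2=p, e+8=m, b+2=d, u+8=c, l+2=n, a+8=i.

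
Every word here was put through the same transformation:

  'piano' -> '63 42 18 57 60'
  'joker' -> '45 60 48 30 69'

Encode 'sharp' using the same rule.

p(#16)→63 and i(#9)→42: differences scale by 3, so n = 3·pos + 15. With a=1..z=26, the number is 3·pos + 15.
Applying it to sharp: s=19→72, h=8→39, a=1→18, r=18→69, p=16→63.

72 39 18 69 63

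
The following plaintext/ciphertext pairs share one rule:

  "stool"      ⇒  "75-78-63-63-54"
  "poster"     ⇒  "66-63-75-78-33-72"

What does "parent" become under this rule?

66-21-72-33-60-78

Each letter becomes 3×(its alphabet position, a=1..z=26) + 18.
For parent: p=16→66, a=1→21, r=18→72, e=5→33, n=14→60, t=20→78.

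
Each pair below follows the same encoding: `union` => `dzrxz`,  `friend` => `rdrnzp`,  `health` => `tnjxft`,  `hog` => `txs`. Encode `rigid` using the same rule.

The shift depends on letter class: consonant n→z is +12, but vowel u→d is +9. Two shifts are in play — +9 for a/e/i/o/u, +12 for every other letter.
On rigid: r(cons)+12=d, i(vowel)+9=r, g(cons)+12=s, i(vowel)+9=r, d(cons)+12=p.

drsrp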